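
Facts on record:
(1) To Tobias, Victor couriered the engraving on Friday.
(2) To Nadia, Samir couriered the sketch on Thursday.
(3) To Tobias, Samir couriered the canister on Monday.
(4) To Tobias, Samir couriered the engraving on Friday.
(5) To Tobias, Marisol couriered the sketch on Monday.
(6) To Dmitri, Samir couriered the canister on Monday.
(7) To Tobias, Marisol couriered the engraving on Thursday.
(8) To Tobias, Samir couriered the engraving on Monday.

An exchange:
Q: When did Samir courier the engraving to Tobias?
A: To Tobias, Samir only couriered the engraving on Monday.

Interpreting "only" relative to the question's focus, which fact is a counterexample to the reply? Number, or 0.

The question "When did ...?" targets the setting, so in the reply the focus falls on "on Monday".
"Only" then excludes alternative settings while the background — agent = Samir, thing = the engraving, recipient = Tobias — is held fixed.
Fact (4) keeps agent = Samir, thing = the engraving, recipient = Tobias but has setting = on Friday; that refutes the reply.
(Fact (3) would refute a reading with focus on the thing — but that is not what the question asks.)

4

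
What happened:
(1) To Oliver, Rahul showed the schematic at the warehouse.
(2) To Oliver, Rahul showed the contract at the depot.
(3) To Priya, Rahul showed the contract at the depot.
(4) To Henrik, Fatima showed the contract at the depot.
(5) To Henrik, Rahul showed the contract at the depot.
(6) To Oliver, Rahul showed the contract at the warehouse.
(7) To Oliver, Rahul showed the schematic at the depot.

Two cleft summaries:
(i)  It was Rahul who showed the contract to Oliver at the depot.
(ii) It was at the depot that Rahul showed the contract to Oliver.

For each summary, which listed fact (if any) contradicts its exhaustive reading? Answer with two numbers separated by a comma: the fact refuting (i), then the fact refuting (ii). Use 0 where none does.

Summary (i) focuses "Rahul" (the agent); background same thing, recipient, setting (the contract / Oliver / at the depot). No fact matches that background with a different agent, so 0.
Summary (ii) focuses "at the depot" (the setting); background same agent, thing, recipient (Rahul / the contract / Oliver). Fact (6) matches that background with setting = at the warehouse — refutes (ii).

0, 6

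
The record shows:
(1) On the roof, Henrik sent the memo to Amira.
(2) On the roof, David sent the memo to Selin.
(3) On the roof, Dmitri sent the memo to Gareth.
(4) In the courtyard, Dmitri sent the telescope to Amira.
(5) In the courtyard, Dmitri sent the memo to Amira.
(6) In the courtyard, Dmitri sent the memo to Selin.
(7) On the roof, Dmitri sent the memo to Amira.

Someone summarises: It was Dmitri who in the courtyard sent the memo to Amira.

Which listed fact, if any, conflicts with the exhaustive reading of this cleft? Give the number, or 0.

The cleft puts "Dmitri" in focus and presupposes the open proposition with same thing, recipient, setting (the memo / Amira / in the courtyard).
Exhaustivity: Dmitri is the only agent satisfying that background.
No listed fact matches the background with a different agent. Exhaustivity holds.

0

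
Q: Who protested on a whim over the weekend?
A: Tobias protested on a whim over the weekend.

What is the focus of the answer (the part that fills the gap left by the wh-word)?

Tobias

The wh-word "who" asks about the subject (agent).
In the answer, "over the weekend" and "on a whim" are given — repeated from the question.
The constituent filling the subject (agent) gap is "Tobias"; that is the focus and would carry nuclear stress.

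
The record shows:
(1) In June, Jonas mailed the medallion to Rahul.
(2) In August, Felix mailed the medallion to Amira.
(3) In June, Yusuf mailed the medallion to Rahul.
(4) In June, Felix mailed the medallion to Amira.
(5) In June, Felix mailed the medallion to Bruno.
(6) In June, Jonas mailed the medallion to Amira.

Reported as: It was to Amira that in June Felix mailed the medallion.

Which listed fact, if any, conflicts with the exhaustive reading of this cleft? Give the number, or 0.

5

Focus of the cleft: "Amira" (the recipient). Presupposed background: same agent, thing, setting (Felix / the medallion / in June).
The exhaustive reading says no other recipient fits that background.
Fact (5) shares the background but with recipient = Bruno; exhaustivity is violated.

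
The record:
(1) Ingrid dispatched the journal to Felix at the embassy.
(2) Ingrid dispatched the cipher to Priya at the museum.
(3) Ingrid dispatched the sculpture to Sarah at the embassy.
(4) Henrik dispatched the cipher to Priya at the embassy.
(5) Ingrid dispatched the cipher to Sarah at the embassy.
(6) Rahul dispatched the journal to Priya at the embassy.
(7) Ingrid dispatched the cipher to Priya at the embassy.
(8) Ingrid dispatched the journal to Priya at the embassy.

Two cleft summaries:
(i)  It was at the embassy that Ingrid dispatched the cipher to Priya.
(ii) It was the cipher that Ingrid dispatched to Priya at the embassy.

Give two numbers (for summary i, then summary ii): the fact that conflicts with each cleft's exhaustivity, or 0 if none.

Summary (i) focuses "at the embassy" (the setting); background agent = Ingrid, thing = the cipher, recipient = Priya. Fact (2) matches that background with setting = at the museum — refutes (i).
Summary (ii) focuses "the cipher" (the thing); background agent = Ingrid, recipient = Priya, setting = at the embassy. Fact (8) matches that background with thing = the journal — refutes (ii).

2, 8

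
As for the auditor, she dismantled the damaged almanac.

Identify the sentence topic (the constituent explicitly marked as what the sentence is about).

The construction explicitly marks "the auditor" as what the sentence is about — the topic.
The remainder of the clause is the comment (what is said about the topic).

the auditor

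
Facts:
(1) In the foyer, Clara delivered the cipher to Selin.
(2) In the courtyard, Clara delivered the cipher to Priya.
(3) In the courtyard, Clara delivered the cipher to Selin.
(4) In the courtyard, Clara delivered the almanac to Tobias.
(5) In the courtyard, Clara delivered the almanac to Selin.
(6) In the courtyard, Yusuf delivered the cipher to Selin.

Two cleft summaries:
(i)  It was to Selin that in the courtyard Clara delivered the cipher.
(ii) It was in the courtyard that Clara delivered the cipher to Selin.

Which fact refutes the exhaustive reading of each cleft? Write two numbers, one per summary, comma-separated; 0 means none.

(i): focus "Selin". Looking for Clara as agent and the cipher as thing and in the courtyard as setting with some other recipient — fact (2) has Priya there. Refuted.
(ii): focus "in the courtyard". Looking for Clara as agent and the cipher as thing and Selin as recipient with some other setting — fact (1) has in the foyer there. Refuted.

2, 1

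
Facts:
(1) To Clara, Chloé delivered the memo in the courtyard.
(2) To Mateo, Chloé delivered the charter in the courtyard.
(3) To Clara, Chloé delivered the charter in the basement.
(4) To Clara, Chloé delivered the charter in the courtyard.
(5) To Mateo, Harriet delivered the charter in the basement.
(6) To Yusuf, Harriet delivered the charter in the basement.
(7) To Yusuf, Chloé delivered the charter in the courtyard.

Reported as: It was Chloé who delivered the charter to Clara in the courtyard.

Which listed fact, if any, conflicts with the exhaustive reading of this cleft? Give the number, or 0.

Focus of the cleft: "Chloé" (the agent). Presupposed background: thing = the charter, recipient = Clara, setting = in the courtyard.
Exhaustivity: Chloé is the only agent satisfying that background.
No listed fact matches the background with a different agent. Exhaustivity holds.

0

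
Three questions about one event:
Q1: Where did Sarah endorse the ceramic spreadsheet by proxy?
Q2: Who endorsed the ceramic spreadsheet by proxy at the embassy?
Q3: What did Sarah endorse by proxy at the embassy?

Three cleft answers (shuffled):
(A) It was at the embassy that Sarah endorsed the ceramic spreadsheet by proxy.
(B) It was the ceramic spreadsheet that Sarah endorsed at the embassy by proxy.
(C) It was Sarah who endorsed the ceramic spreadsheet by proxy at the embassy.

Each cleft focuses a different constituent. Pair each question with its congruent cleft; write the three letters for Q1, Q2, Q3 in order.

ACB

Q1 asks about the location; cleft (A) focuses "at the embassy", which is the location — so Q1 → A.
Q2 asks about the subject (agent); cleft (C) focuses "Sarah", which is the subject (agent) — so Q2 → C.
Q3 asks about the direct object; cleft (B) focuses "the ceramic spreadsheet", which is the direct object — so Q3 → B.
Mapping: Q1→A, Q2→C, Q3→B.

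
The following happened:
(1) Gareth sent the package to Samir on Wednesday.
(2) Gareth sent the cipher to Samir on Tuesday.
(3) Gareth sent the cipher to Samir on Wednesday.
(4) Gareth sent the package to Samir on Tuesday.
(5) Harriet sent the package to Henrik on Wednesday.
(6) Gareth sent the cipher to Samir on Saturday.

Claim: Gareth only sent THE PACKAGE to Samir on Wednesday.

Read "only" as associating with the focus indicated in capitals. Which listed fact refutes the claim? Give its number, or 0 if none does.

The capitals mark "the package" as focus. So "only" rules out other things, with the rest (Gareth as agent and Samir as recipient and on Wednesday as setting) as background.
Fact (3) shares the background but differs in thing (the cipher) — a counterexample.

3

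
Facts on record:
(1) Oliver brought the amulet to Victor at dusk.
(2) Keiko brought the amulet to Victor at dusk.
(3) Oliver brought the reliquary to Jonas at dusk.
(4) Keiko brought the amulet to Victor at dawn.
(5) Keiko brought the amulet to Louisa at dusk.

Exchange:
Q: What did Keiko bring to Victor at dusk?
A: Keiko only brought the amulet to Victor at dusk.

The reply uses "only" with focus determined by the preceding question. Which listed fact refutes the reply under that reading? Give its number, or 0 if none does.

0

The question "What did ...?" targets the thing, so in the reply the focus falls on "the amulet".
"Only" then excludes alternative things while the background — Keiko as agent and Victor as recipient and at dusk as setting — is held fixed.
No listed fact shares that background with another thing. Nothing contradicts the reply.
(Fact (4) would refute a reading with focus on the setting — but that is not what the question asks.)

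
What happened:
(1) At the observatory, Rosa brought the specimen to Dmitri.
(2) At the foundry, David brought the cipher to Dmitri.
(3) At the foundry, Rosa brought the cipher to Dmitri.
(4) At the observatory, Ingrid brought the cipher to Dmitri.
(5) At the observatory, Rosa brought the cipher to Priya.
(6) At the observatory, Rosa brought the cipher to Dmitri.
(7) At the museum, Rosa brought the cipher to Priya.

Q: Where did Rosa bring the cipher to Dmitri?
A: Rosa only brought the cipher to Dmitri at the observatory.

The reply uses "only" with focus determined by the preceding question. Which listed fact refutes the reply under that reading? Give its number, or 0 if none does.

The question "Where did ...?" targets the setting, so in the reply the focus falls on "at the observatory".
"Only" then excludes alternative settings while the background — same agent, thing, recipient (Rosa / the cipher / Dmitri) — is held fixed.
Fact (3) shares the background with a different setting (at the foundry) — counterexample.
(Fact (5) would refute a reading with focus on the recipient — but that is not what the question asks.)

3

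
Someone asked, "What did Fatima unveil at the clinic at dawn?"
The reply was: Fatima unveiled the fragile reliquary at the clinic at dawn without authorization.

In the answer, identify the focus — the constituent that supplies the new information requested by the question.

the fragile reliquary

The wh-word "what" asks about the direct object.
In the answer, "Fatima", "at the clinic" and "at dawn" are given — repeated from the question.
"without authorization" is also new, but it specifies the manner, which is not what the question asks about — so it is not the focus.
The constituent filling the direct object gap is "the fragile reliquary"; that is the focus.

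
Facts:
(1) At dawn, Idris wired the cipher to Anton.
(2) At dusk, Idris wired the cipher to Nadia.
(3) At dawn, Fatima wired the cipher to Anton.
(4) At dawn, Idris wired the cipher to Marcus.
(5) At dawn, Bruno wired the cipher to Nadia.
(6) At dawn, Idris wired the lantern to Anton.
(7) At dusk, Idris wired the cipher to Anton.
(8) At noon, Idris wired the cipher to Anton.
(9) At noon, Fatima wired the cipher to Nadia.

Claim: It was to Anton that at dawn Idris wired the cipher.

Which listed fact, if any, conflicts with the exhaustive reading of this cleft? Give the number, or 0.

Focus of the cleft: "Anton" (the recipient). Presupposed background: same agent, thing, setting (Idris / the cipher / at dawn).
Exhaustivity: Anton is the only recipient satisfying that background.
Fact (4) shares the background but with recipient = Marcus; exhaustivity is violated.

4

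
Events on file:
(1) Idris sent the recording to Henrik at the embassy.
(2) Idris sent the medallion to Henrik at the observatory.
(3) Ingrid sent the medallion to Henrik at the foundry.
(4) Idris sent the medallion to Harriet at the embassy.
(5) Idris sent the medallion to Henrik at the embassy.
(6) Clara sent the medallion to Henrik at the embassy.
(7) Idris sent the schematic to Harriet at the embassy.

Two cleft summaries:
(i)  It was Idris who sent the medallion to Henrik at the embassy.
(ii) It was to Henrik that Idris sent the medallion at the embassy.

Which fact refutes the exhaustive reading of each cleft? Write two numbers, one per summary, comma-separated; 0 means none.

Summary (i) focuses "Idris" (the agent); background same thing, recipient, setting (the medallion / Henrik / at the embassy). Fact (6) matches that background with agent = Clara — refutes (i).
Summary (ii) focuses "Henrik" (the recipient); background same agent, thing, setting (Idris / the medallion / at the embassy). Fact (4) matches that background with recipient = Harriet — refutes (ii).

6, 4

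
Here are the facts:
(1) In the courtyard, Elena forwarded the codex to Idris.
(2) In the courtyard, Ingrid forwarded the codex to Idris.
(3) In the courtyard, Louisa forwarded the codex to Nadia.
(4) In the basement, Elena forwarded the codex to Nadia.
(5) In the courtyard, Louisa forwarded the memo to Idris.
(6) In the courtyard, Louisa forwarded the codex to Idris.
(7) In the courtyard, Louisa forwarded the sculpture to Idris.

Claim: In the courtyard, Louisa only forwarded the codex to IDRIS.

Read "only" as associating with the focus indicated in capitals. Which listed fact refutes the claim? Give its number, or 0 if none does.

The capitals mark "Idris" as focus. So "only" rules out other recipients, with the rest (Louisa as agent and the codex as thing and in the courtyard as setting) as background.
Fact (3) shares the background but differs in recipient (Nadia) — a counterexample.

3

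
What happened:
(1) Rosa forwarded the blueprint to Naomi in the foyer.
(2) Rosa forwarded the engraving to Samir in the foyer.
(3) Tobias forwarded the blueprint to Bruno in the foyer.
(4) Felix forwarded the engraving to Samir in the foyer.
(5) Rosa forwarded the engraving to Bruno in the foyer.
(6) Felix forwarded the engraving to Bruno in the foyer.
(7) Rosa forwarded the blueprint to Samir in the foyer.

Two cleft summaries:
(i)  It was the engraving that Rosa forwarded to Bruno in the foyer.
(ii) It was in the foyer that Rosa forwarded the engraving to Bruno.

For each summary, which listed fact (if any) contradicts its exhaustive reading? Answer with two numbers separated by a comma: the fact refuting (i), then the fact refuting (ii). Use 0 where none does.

0, 0

(i): focus "the engraving". No fact shares Rosa as agent and Bruno as recipient and in the foyer as setting with a different thing. 0.
(ii): focus "in the foyer". No fact shares Rosa as agent and the engraving as thing and Bruno as recipient with a different setting. 0.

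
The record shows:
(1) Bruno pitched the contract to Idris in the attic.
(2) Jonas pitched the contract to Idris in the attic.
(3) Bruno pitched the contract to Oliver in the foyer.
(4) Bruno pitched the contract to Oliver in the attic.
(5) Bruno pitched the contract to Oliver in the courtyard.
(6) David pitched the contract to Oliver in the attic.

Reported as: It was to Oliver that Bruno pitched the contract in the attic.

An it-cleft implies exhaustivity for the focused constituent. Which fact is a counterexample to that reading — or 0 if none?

1

Focus of the cleft: "Oliver" (the recipient). Presupposed background: Bruno as agent and the contract as thing and in the attic as setting.
The exhaustive reading says no other recipient fits that background.
Fact (1) shares the background but with recipient = Idris; exhaustivity is violated.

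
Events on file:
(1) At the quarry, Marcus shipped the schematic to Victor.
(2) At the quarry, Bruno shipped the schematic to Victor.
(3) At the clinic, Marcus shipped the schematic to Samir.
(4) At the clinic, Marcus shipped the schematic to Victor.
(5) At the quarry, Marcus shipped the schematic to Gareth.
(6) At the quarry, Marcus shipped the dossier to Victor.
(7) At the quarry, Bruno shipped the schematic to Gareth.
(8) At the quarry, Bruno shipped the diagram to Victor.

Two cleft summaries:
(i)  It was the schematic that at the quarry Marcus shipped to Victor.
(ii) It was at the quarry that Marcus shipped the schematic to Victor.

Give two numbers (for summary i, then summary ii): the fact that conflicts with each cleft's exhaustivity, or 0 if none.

(i): focus "the schematic". Looking for Marcus as agent and Victor as recipient and at the quarry as setting with some other thing — fact (6) has the dossier there. Refuted.
(ii): focus "at the quarry". Looking for Marcus as agent and the schematic as thing and Victor as recipient with some other setting — fact (4) has at the clinic there. Refuted.

6, 4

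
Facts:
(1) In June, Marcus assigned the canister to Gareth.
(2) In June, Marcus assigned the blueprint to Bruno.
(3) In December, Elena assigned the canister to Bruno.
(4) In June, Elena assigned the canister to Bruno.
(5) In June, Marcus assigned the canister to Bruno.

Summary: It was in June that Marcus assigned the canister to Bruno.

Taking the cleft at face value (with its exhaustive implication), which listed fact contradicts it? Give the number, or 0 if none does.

0

The cleft puts "in June" in focus and presupposes the open proposition with Marcus as agent and the canister as thing and Bruno as recipient.
The exhaustive reading says no other setting fits that background.
Every other fact differs from the presupposition on some backgrounded slot, so none challenges the exhaustivity.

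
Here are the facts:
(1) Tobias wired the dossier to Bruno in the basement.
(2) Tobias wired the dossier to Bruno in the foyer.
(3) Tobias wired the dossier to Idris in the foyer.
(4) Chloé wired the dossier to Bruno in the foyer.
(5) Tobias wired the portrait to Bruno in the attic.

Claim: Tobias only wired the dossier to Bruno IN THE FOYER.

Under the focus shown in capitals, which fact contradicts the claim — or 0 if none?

The capitals mark "in the foyer" as focus. So "only" rules out other settings, with the rest (Tobias as agent and the dossier as thing and Bruno as recipient) as background.
Fact (1) shares the background but differs in setting (in the basement) — a counterexample.

1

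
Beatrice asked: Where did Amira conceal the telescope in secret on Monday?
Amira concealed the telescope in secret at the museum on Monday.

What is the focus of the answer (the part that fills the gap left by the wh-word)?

The wh-word "where" asks about the location.
In the answer, "Amira", "the telescope", "in secret" and "on Monday" are given — repeated from the question.
The constituent filling the location gap is "at the museum"; that is the focus and would carry nuclear stress.

at the museum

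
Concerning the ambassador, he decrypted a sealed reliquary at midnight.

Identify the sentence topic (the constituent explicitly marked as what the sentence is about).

The construction explicitly marks "the ambassador" as what the sentence is about — the topic.
The remainder of the clause is the comment (what is said about the topic).

the ambassador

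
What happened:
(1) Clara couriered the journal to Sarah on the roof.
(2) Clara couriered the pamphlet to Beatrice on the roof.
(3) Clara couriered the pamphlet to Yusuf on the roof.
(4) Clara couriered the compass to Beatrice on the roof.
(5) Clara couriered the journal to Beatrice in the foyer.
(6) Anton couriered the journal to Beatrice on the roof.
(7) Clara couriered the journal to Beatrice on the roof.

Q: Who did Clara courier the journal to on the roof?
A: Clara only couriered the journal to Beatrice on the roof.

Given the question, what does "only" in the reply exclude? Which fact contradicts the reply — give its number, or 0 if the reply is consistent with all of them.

1

Answering "Who did ... to ...?" puts focus on the recipient — here, "Beatrice".
"Only" then excludes alternative recipients while the background — agent = Clara, thing = the journal, setting = on the roof — is held fixed.
Fact (1) keeps agent = Clara, thing = the journal, setting = on the roof but has recipient = Sarah; that refutes the reply.
(Fact (5) would refute a reading with focus on the setting — but that is not what the question asks.)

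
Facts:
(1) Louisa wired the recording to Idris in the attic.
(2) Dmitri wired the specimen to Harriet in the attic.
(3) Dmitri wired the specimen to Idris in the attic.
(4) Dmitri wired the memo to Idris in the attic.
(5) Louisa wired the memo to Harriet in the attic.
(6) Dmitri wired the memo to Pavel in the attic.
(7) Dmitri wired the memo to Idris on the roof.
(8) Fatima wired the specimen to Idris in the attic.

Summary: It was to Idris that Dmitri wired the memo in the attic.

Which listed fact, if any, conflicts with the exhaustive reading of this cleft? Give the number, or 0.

6

Focus of the cleft: "Idris" (the recipient). Presupposed background: same agent, thing, setting (Dmitri / the memo / in the attic).
The exhaustive reading says no other recipient fits that background.
But fact (6) also has same agent, thing, setting (Dmitri / the memo / in the attic), with recipient = Pavel — so the exhaustive reading fails.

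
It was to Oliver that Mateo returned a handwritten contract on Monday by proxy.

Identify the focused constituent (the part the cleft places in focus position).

to Oliver

In an it-cleft "It was X that/who ...", the clefted constituent X is the focus; the that/who-clause expresses the presupposed open proposition.
Here the focus is "to Oliver". The backgrounded (presupposed) material includes "Mateo", "a handwritten contract", "by proxy" and "on Monday".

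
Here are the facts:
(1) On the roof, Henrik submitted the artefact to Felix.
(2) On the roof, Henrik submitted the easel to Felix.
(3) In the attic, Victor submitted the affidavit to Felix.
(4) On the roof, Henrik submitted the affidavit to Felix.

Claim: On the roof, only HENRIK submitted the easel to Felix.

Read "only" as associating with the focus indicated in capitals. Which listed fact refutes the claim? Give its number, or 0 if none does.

The capitals mark "Henrik" as focus. So "only" rules out other agents, with the rest (the easel as thing and Felix as recipient and on the roof as setting) as background.
Every other fact changes something in the background, not just the agent. Nothing refutes the claim.

0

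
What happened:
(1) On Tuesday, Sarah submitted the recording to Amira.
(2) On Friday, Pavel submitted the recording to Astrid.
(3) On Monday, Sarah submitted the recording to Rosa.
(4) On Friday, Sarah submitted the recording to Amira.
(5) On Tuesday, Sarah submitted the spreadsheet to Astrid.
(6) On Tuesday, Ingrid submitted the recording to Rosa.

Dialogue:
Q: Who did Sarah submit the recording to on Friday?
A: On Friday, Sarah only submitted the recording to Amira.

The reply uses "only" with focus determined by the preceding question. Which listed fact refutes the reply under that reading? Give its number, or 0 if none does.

0

The question "Who did ... to ...?" targets the recipient, so in the reply the focus falls on "Amira".
"Only" then excludes alternative recipients while the background — agent = Sarah, thing = the recording, setting = on Friday — is held fixed.
No fact keeps agent = Sarah, thing = the recording, setting = on Friday while changing the recipient; every other fact differs on something backgrounded. The reply stands.
(Fact (1) would refute a reading with focus on the setting — but that is not what the question asks.)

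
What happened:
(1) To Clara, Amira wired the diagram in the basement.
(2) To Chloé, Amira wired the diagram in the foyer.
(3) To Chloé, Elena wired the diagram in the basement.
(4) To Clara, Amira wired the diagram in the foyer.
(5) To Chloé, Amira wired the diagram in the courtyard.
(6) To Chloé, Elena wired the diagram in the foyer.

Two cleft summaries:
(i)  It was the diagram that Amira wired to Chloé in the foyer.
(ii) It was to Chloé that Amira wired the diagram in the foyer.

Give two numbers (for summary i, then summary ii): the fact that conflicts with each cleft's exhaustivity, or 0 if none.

0, 4

Summary (i) focuses "the diagram" (the thing); background Amira as agent and Chloé as recipient and in the foyer as setting. No fact matches that background with a different thing, so 0.
Summary (ii) focuses "Chloé" (the recipient); background Amira as agent and the diagram as thing and in the foyer as setting. Fact (4) matches that background with recipient = Clara — refutes (ii).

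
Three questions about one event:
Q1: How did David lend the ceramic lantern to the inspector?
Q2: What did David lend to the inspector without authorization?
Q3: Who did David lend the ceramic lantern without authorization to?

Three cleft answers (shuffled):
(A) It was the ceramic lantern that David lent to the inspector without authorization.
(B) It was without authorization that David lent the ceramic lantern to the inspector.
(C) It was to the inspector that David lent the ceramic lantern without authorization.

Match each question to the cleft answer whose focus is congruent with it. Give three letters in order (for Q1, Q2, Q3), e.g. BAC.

BAC

Q1 asks about the manner; cleft (B) focuses "without authorization", which is the manner — so Q1 → B.
Q2 asks about the direct object; cleft (A) focuses "the ceramic lantern", which is the direct object — so Q2 → A.
Q3 asks about the recipient; cleft (C) focuses "to the inspector", which is the recipient — so Q3 → C.
Mapping: Q1→B, Q2→A, Q3→C.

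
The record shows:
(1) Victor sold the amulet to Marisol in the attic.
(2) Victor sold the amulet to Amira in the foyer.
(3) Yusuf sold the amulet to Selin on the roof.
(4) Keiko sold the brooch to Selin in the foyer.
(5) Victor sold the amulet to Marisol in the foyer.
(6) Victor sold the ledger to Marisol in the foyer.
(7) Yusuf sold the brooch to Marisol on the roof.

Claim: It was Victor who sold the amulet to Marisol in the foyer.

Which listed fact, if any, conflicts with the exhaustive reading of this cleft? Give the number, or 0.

Focus of the cleft: "Victor" (the agent). Presupposed background: thing = the amulet, recipient = Marisol, setting = in the foyer.
Exhaustivity: Victor is the only agent satisfying that background.
No listed fact matches the background with a different agent. Exhaustivity holds.

0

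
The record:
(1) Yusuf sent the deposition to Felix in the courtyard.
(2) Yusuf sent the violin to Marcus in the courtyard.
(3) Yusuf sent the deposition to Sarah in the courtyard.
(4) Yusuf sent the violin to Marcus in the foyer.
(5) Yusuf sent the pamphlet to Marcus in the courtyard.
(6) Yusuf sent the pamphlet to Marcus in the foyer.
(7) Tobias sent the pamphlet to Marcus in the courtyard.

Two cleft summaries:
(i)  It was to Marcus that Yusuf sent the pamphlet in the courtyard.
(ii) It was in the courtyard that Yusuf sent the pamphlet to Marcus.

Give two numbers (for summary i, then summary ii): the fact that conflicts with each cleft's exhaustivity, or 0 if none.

Summary (i) focuses "Marcus" (the recipient); background Yusuf as agent and the pamphlet as thing and in the courtyard as setting. No fact matches that background with a different recipient, so 0.
Summary (ii) focuses "in the courtyard" (the setting); background Yusuf as agent and the pamphlet as thing and Marcus as recipient. Fact (6) matches that background with setting = in the foyer — refutes (ii).

0, 6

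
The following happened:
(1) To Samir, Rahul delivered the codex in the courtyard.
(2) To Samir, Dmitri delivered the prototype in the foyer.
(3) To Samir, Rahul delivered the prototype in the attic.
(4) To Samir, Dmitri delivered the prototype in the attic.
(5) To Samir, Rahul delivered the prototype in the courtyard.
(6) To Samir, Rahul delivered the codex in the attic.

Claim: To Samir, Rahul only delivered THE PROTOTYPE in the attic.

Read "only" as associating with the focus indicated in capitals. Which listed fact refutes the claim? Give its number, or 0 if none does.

Focus (in capitals) is "the prototype" — the thing. "Only" excludes alternative things while holding fixed same agent, recipient, setting (Rahul / Samir / in the attic).
Fact (6) matches on same agent, recipient, setting (Rahul / Samir / in the attic), but has thing = the codex instead. That refutes the claim.

6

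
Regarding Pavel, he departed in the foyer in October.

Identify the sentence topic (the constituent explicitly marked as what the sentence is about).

The construction explicitly marks "Pavel" as what the sentence is about — the topic.
The remainder of the clause is the comment (what is said about the topic).

Pavel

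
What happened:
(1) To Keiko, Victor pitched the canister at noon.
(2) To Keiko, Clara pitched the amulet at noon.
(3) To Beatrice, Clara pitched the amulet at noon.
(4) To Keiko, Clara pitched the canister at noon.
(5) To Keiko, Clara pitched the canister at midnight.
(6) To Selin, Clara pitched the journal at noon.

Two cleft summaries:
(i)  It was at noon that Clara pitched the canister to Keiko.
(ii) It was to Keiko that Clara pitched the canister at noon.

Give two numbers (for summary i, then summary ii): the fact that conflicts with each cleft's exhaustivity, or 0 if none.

5, 0

(i): focus "at noon". Looking for Clara as agent and the canister as thing and Keiko as recipient with some other setting — fact (5) has at midnight there. Refuted.
(ii): focus "Keiko". No fact shares Clara as agent and the canister as thing and at noon as setting with a different recipient. 0.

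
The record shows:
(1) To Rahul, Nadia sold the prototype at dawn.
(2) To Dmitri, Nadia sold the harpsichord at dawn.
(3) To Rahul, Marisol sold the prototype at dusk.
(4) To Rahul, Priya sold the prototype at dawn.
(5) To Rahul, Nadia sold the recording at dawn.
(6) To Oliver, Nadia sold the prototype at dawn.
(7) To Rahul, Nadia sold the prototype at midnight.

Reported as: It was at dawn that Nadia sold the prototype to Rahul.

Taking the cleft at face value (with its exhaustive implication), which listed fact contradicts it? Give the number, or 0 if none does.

Focus of the cleft: "at dawn" (the setting). Presupposed background: same agent, thing, recipient (Nadia / the prototype / Rahul).
Exhaustivity: at dawn is the only setting satisfying that background.
Fact (7) shares the background but with setting = at midnight; exhaustivity is violated.

7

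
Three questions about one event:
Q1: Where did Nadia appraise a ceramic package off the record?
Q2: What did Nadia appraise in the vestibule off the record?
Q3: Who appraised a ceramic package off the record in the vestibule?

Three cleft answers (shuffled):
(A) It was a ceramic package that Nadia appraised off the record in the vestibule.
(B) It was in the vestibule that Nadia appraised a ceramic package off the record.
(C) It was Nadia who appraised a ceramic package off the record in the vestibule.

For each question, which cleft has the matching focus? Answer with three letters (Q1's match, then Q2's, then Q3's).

BAC

Q1 asks about the location; cleft (B) focuses "in the vestibule", which is the location — so Q1 → B.
Q2 asks about the direct object; cleft (A) focuses "a ceramic package", which is the direct object — so Q2 → A.
Q3 asks about the subject (agent); cleft (C) focuses "Nadia", which is the subject (agent) — so Q3 → C.
Mapping: Q1→B, Q2→A, Q3→C.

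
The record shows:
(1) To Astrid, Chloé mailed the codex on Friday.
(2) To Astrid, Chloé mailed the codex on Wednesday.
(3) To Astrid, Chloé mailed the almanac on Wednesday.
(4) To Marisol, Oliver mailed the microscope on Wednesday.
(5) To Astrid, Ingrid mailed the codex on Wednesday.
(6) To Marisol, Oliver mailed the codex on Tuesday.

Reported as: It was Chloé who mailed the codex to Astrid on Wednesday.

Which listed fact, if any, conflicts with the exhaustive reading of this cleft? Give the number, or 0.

The cleft puts "Chloé" in focus and presupposes the open proposition with same thing, recipient, setting (the codex / Astrid / on Wednesday).
The exhaustive reading says no other agent fits that background.
Fact (5) shares the background but with agent = Ingrid; exhaustivity is violated.

5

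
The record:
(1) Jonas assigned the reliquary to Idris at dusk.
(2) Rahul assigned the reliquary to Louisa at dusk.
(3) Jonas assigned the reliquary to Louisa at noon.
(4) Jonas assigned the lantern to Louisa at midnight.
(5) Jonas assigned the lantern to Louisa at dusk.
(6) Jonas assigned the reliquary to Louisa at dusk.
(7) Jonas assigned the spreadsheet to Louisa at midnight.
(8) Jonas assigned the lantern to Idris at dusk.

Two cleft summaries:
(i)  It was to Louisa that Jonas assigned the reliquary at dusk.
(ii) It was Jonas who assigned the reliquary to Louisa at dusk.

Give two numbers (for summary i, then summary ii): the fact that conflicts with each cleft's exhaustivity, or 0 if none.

1, 2

Summary (i) focuses "Louisa" (the recipient); background Jonas as agent and the reliquary as thing and at dusk as setting. Fact (1) matches that background with recipient = Idris — refutes (i).
Summary (ii) focuses "Jonas" (the agent); background the reliquary as thing and Louisa as recipient and at dusk as setting. Fact (2) matches that background with agent = Rahul — refutes (ii).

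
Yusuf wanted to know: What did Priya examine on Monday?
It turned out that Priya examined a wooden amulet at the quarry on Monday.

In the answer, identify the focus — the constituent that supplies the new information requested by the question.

The wh-word "what" asks about the direct object.
In the answer, "Priya" and "on Monday" are given — repeated from the question.
"at the quarry" is also new, but it specifies the location, which is not what the question asks about — so it is not the focus.
The constituent filling the direct object gap is "a wooden amulet"; that is the focus.

a wooden amulet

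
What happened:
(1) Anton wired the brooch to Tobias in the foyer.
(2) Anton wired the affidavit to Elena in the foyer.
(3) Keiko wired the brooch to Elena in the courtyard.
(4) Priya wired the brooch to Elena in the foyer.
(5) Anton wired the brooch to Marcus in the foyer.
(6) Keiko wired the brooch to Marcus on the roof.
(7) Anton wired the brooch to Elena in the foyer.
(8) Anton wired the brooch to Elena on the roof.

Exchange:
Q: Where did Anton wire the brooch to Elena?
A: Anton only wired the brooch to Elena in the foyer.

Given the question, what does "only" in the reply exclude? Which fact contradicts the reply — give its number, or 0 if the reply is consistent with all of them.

8

The question "Where did ...?" targets the setting, so in the reply the focus falls on "in the foyer".
So "only" ranges over settings; the rest (agent = Anton, thing = the brooch, recipient = Elena) is presupposed.
Fact (8) shares the background with a different setting (on the roof) — counterexample.
(Fact (2) would refute a reading with focus on the thing — but that is not what the question asks.)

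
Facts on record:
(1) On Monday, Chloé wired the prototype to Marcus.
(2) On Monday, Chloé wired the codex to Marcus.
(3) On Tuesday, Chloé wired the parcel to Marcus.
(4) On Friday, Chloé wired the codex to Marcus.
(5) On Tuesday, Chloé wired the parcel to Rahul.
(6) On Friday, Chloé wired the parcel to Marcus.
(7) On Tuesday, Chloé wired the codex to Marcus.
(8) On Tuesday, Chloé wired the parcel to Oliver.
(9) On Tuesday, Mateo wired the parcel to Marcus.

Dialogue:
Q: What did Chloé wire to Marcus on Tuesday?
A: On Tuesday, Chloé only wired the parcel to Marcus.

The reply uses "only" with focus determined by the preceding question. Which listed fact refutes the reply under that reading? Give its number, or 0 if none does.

7

The question "What did ...?" targets the thing, so in the reply the focus falls on "the parcel".
So "only" ranges over things; the rest (agent = Chloé, recipient = Marcus, setting = on Tuesday) is presupposed.
Fact (7) keeps agent = Chloé, recipient = Marcus, setting = on Tuesday but has thing = the codex; that refutes the reply.
(Fact (5) would refute a reading with focus on the recipient — but that is not what the question asks.)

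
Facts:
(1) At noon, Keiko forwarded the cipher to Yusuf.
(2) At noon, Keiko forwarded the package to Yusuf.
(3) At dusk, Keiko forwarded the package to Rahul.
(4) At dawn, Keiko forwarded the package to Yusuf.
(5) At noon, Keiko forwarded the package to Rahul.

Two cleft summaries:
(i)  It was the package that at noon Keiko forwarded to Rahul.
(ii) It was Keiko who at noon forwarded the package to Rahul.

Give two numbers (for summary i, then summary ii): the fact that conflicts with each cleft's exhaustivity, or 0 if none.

0, 0

(i): focus "the package". No fact shares agent = Keiko, recipient = Rahul, setting = at noon with a different thing. 0.
(ii): focus "Keiko". No fact shares thing = the package, recipient = Rahul, setting = at noon with a different agent. 0.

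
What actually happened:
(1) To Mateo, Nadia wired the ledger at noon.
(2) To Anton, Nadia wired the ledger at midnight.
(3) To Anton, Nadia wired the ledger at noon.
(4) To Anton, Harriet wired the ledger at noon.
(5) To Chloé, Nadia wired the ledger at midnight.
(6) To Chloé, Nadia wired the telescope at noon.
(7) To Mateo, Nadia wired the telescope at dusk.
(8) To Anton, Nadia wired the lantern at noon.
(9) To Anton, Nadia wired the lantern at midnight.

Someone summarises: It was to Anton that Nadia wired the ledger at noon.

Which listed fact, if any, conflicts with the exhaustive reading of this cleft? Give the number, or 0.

1

Focus of the cleft: "Anton" (the recipient). Presupposed background: agent = Nadia, thing = the ledger, setting = at noon.
The exhaustive reading says no other recipient fits that background.
Fact (1) shares the background but with recipient = Mateo; exhaustivity is violated.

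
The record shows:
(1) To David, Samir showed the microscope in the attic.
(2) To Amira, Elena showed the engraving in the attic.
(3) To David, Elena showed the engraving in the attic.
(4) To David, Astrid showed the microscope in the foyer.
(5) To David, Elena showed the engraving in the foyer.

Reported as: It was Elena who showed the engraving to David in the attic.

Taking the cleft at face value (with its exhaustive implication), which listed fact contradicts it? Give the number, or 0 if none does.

The cleft puts "Elena" in focus and presupposes the open proposition with thing = the engraving, recipient = David, setting = in the attic.
Exhaustivity: Elena is the only agent satisfying that background.
Every other fact differs from the presupposition on some backgrounded slot, so none challenges the exhaustivity.

0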